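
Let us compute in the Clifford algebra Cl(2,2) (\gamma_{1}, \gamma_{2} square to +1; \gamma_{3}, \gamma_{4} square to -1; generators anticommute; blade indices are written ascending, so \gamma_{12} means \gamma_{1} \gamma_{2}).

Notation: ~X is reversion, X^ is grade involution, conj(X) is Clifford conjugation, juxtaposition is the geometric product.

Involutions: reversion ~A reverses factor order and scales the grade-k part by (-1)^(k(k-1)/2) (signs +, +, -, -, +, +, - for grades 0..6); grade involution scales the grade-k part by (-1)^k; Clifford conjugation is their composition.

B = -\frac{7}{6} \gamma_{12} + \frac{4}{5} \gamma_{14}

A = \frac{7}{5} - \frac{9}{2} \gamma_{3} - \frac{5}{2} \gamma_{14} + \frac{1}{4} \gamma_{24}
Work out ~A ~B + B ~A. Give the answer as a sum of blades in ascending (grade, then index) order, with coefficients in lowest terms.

first term: -2 + \frac{43}{30} \gamma_{12} - \frac{497}{600} \gamma_{14} + \frac{35}{12} \gamma_{24} - \frac{21}{4} \gamma_{123} - \frac{18}{5} \gamma_{134}
second term: 2 - \frac{11}{6} \gamma_{12} + \frac{847}{600} \gamma_{14} + \frac{35}{12} \gamma_{24} + \frac{21}{4} \gamma_{123} + \frac{18}{5} \gamma_{134}
Answer: -\frac{2}{5} \gamma_{12} + \frac{7}{12} \gamma_{14} + \frac{35}{6} \gamma_{24}


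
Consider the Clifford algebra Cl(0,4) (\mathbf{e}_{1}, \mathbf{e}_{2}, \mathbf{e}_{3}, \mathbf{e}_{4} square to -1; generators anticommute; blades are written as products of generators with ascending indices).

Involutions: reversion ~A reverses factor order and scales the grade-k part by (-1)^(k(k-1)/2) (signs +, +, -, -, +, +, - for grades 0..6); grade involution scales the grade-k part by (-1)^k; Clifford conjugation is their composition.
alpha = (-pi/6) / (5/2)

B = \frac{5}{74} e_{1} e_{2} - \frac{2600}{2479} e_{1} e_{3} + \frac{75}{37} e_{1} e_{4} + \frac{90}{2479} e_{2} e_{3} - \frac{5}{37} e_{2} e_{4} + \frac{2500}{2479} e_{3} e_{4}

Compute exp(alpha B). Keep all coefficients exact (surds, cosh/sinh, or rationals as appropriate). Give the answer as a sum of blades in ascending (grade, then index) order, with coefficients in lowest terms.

B^2 term by term: the squares give (\frac{5}{74})^2*(e_{1} e_{2})^2 + (-\frac{2600}{2479})^2*(e_{1} e_{3})^2 + (\frac{75}{37})^2*(e_{1} e_{4})^2 + (\frac{90}{2479})^2*(e_{2} e_{3})^2 + (-\frac{5}{37})^2*(e_{2} e_{4})^2 + (\frac{2500}{2479})^2*(e_{3} e_{4})^2 = \frac{25}{5476}*(-1) + \frac{6760000}{6145441}*(-1) + \frac{5625}{1369}*(-1) + \frac{8100}{6145441}*(-1) + \frac{25}{1369}*(-1) + \frac{6250000}{6145441}*(-1) = -\frac{25}{4} (each basis 2-blade squares to minus the product of its generators' squares); cross terms between blades sharing an index anticommute and cancel; the commuting (index-disjoint) pairs give grade-4 terms 2*c*c'*(blade product), which cancel blade by blade — e_{1} e_{2} e_{3} e_{4}: \frac{12500}{91723} - \frac{26000}{91723} + \frac{13500}{91723} = 0 — confirming B is simple. So B^2 = -\frac{25}{4}.
B^2 = -\frac{25}{4} — the negative square puts this in the circular regime; l = \frac{5}{2}, alpha*l = - \frac{\pi}{6}, so exp(alpha B) = cos(- \frac{\pi}{6}) + (sin(- \frac{\pi}{6})/(\frac{5}{2}))*B = \frac{\sqrt{3}}{2} + (- \frac{1}{5})*B.
Answer: \frac{\sqrt{3}}{2} - \frac{1}{74} e_{1} e_{2} + \frac{520}{2479} e_{1} e_{3} - \frac{15}{37} e_{1} e_{4} - \frac{18}{2479} e_{2} e_{3} + \frac{1}{37} e_{2} e_{4} - \frac{500}{2479} e_{3} e_{4}


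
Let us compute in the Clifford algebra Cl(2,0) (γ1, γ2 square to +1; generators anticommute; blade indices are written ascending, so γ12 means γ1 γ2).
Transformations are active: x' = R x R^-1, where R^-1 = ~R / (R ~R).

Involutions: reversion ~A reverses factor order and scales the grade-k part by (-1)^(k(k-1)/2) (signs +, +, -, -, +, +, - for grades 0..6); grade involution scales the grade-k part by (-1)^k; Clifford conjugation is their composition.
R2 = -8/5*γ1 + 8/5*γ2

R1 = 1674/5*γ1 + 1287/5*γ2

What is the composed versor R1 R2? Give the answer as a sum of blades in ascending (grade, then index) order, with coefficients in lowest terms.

Distribute over the terms of R1 (each basis-blade product reordered to ascending indices, repeated generators contracted through their squares):
(1674/5*γ1) R2 = -13392/25 + 13392/25*γ12
(1287/5*γ2) R2 = 10296/25 + 10296/25*γ12
Summing the partial products and collecting blades:
Answer: -3096/25 + 23688/25*γ12


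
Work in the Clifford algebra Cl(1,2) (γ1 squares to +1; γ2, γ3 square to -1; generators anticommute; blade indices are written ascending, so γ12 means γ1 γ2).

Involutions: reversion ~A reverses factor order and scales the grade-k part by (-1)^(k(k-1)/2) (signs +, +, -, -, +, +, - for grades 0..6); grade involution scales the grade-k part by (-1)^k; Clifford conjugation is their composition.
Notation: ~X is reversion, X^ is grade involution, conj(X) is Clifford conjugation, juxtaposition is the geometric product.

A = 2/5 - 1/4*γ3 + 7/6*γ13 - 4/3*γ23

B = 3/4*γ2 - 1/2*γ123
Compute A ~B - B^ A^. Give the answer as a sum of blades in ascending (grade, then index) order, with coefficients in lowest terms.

first term: 2/3*γ1 - 17/60*γ2 - γ3 + 1/8*γ12 + 3/16*γ23 - 27/40*γ123
second term: 2/3*γ1 - 53/60*γ2 - γ3 - 1/8*γ12 - 3/16*γ23 + 43/40*γ123
Answer: 3/5*γ2 + 1/4*γ12 + 3/8*γ23 - 7/4*γ123


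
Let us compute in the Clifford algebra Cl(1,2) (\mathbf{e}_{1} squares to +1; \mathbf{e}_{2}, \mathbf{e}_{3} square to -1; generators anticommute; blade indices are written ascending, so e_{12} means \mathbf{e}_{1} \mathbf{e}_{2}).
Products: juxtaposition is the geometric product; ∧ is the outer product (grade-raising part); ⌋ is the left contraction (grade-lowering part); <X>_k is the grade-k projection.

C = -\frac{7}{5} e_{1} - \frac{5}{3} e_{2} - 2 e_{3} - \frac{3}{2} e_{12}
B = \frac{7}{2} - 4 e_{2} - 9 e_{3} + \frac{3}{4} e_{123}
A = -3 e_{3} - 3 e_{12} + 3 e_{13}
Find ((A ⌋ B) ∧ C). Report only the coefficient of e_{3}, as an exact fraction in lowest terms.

step 1: -27 - \frac{9}{4} e_{2} - \frac{9}{4} e_{3} + \frac{9}{4} e_{12}
step 2: \frac{189}{5} e_{1} + 45 e_{2} + 54 e_{3} + \frac{747}{20} e_{12} - \frac{63}{20} e_{13} + \frac{3}{4} e_{23} - \frac{9}{8} e_{123}
Answer: 54


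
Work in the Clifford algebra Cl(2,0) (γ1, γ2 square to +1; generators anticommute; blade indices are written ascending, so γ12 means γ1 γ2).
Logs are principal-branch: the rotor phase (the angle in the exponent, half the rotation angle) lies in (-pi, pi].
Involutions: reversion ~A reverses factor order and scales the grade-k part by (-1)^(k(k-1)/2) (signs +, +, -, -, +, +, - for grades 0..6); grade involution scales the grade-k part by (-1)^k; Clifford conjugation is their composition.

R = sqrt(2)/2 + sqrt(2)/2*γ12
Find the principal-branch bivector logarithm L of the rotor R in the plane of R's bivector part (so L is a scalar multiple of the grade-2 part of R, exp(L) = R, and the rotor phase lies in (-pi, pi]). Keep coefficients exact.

The scalar part of R is sqrt(2)/2, which pins the rotor phase on the principal branch; dividing the bivector part by the sine of that phase recovers the unit plane, and L is the phase times that plane.
Concretely: cos(phase) = sqrt(2)/2 gives phase = ±pi/4, and since phase/sin(phase) is even the sign is immaterial: L = (phase/sin(phase)) * <R>_2 = (sqrt(2)*pi/4) * <R>_2.
Answer: pi/4*γ12


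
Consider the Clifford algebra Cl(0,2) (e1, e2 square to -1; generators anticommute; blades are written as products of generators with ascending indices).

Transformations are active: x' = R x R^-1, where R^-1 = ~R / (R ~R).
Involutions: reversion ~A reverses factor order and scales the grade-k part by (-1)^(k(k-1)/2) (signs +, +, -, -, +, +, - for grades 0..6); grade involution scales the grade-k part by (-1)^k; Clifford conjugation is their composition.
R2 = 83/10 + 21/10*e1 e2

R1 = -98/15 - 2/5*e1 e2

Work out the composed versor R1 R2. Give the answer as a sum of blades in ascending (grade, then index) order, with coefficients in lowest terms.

Distribute over the terms of R1 (each basis-blade product reordered to ascending indices, repeated generators contracted through their squares):
(-98/15) R2 = -4067/75 - 343/25*e1 e2
(-2/5*e1 e2) R2 = 21/25 - 83/25*e1 e2
Summing the partial products and collecting blades:
Answer: -4004/75 - 426/25*e1 e2


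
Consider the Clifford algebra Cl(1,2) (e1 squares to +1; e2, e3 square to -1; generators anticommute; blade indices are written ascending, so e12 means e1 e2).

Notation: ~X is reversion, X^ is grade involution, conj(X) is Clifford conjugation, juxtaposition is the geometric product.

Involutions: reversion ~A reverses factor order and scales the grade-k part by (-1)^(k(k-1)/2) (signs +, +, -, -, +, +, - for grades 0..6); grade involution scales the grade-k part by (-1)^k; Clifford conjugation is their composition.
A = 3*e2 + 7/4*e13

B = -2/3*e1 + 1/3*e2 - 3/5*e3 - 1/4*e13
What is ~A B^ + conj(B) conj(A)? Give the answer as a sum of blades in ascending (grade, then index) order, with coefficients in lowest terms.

first term: 23/16 + 21/20*e1 + 7/6*e3 - 2*e12 + 9/5*e23 + 1/6*e123
second term: -23/16 - 21/20*e1 - 7/6*e3 - 2*e12 + 9/5*e23 + 1/6*e123
Answer: -4*e12 + 18/5*e23 + 1/3*e123


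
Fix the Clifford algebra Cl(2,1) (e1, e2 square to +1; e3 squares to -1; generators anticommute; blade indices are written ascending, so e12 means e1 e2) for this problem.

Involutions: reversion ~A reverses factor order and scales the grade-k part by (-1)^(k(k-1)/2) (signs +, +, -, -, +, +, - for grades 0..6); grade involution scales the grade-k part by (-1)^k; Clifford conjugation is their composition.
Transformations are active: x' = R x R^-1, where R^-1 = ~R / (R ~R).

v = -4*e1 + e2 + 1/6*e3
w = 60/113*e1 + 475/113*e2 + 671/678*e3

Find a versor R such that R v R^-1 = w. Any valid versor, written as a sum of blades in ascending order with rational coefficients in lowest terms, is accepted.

Construction: equal norms (both 611/36) license R = v + w = -392/113*e1 + 588/113*e2 + 392/339*e3 — nothing changes along that direction, while (v - w)/2 changes sign, so v maps onto w.
Answer: -392/113*e1 + 588/113*e2 + 392/339*e3


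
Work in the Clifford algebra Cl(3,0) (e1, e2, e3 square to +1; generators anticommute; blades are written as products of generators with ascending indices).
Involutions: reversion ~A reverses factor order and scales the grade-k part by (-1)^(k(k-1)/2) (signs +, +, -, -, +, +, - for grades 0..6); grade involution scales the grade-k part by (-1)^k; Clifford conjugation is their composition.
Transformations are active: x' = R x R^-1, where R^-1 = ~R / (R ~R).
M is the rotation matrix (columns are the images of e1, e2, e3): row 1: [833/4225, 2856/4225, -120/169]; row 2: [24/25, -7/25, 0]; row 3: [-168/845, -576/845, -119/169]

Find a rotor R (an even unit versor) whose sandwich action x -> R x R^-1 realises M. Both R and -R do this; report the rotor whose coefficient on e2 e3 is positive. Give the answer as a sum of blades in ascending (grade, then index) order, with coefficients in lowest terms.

Method: write R = a + b12*e1 e2 + b13*e1 e3 + b23*e2 e3 with a^2 + b12^2 + b13^2 + b23^2 = 1 (so R^-1 = ~R). Expanding the columns R e_j ~R gives tr M = 4a^2 - 1 and, from the antisymmetric part, M21 - M12 = -4a*b12, M13 - M31 = 4a*b13, M32 - M23 = -4a*b23.
Here tr M = -133/169, so a^2 = (1 + tr M)/4 = 9/169 and a = ±3/13. Taking a = 3/13: M21 - M12 = 48/169, M13 - M31 = -432/845, M32 - M23 = -576/845, giving b12 = -4/13, b13 = -36/65, b23 = 48/65, i.e. R = 3/13 - 4/13*e1 e2 - 36/65*e1 e3 + 48/65*e2 e3.
Its e2 e3 coefficient is already positive.
Answer: 3/13 - 4/13*e1 e2 - 36/65*e1 e3 + 48/65*e2 e3. Sheet selection: the two-to-one cover makes ±R indistinguishable at the matrix level (trace -133/169), so uniqueness comes from the required sign on e2 e3.


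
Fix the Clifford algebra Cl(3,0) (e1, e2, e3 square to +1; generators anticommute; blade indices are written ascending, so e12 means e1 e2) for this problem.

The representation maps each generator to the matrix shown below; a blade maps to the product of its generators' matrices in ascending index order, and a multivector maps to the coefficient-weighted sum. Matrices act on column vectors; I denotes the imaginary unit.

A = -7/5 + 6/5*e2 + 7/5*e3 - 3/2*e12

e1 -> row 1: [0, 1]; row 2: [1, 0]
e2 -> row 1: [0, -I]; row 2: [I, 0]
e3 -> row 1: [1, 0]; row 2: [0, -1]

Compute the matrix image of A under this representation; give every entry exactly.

Bivector images (products of the table entries): rho(e12) = rho(e1)rho(e2) = row 1: [I, 0]; row 2: [0, -I].
M = (-7/5)*1 + (6/5)*rho(e2) + (7/5)*rho(e3) + (-3/2)*rho(e12), summed entrywise (1 is the identity matrix):
Answer: row 1: [-3*I/2, -6*I/5]; row 2: [6*I/5, -14/5 + 3*I/2]


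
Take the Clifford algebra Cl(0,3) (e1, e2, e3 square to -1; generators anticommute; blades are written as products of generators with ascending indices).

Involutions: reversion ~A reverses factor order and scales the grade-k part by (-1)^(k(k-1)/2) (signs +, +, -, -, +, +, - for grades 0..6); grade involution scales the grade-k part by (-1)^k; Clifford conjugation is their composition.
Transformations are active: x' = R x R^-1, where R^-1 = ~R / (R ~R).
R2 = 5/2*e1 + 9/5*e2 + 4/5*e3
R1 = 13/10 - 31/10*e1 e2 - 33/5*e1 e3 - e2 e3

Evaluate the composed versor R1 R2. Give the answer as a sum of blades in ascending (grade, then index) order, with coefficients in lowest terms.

Distribute over the terms of R2 (each basis-blade product reordered to ascending indices, repeated generators contracted through their squares):
R1 (5/2*e1) = 13/4*e1 - 31/4*e2 - 33/2*e3 - 5/2*e1 e2 e3
R1 (9/5*e2) = 279/50*e1 + 117/50*e2 - 9/5*e3 + 297/25*e1 e2 e3
R1 (4/5*e3) = 132/25*e1 + 4/5*e2 + 26/25*e3 - 62/25*e1 e2 e3
Summing the partial products and collecting blades:
Answer: 1411/100*e1 - 461/100*e2 - 863/50*e3 + 69/10*e1 e2 e3


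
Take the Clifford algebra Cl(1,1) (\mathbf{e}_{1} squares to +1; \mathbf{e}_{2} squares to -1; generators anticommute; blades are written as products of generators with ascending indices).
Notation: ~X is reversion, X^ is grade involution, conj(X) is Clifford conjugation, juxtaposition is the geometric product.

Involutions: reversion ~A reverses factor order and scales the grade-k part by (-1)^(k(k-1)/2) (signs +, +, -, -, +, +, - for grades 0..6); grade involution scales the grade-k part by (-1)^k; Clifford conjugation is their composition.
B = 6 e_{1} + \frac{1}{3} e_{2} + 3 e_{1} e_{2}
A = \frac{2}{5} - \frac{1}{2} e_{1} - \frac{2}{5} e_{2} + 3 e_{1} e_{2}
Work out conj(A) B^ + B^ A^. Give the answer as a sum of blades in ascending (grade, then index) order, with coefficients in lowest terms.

first term: -\frac{178}{15} - \frac{11}{5} e_{1} - \frac{499}{30} e_{2} + \frac{103}{30} e_{1} e_{2}
second term: \frac{92}{15} - \frac{23}{5} e_{1} - \frac{589}{30} e_{2} - \frac{31}{30} e_{1} e_{2}
Answer: -\frac{86}{15} - \frac{34}{5} e_{1} - \frac{544}{15} e_{2} + \frac{12}{5} e_{1} e_{2}


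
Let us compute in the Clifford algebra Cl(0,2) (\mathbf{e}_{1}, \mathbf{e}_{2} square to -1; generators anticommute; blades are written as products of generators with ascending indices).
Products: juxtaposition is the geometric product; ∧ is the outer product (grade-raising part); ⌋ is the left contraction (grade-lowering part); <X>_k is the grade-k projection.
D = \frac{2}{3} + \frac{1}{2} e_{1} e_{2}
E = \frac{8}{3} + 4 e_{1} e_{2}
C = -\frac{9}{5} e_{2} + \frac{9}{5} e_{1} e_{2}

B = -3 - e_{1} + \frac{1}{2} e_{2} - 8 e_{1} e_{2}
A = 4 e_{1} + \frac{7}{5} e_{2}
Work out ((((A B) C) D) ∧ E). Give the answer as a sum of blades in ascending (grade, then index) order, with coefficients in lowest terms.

step 1: \frac{33}{10} - \frac{116}{5} e_{1} + \frac{139}{5} e_{2} + \frac{17}{5} e_{1} e_{2}
step 2: \frac{1098}{25} + \frac{1404}{25} e_{1} + \frac{1791}{50} e_{2} + \frac{477}{10} e_{1} e_{2}
step 3: \frac{543}{100} + \frac{1107}{20} e_{1} - \frac{21}{5} e_{2} + \frac{1344}{25} e_{1} e_{2}
step 4: \frac{362}{25} + \frac{738}{5} e_{1} - \frac{56}{5} e_{2} + \frac{4127}{25} e_{1} e_{2}
Answer: \frac{362}{25} + \frac{738}{5} e_{1} - \frac{56}{5} e_{2} + \frac{4127}{25} e_{1} e_{2}


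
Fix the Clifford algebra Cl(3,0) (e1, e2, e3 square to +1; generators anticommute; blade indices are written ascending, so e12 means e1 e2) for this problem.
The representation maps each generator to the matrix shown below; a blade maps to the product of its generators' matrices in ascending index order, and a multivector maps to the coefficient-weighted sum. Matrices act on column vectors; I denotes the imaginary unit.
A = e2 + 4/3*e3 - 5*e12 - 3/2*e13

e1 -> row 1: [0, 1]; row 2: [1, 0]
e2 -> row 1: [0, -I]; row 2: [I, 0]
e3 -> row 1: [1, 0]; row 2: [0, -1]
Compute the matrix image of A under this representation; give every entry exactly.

Bivector images (products of the table entries): rho(e12) = rho(e1)rho(e2) = row 1: [I, 0]; row 2: [0, -I]; rho(e13) = rho(e1)rho(e3) = row 1: [0, -1]; row 2: [1, 0].
M = (1)*rho(e2) + (4/3)*rho(e3) + (-5)*rho(e12) + (-3/2)*rho(e13), summed entrywise:
Answer: row 1: [4/3 - 5*I, 3/2 - I]; row 2: [-3/2 + I, -4/3 + 5*I]


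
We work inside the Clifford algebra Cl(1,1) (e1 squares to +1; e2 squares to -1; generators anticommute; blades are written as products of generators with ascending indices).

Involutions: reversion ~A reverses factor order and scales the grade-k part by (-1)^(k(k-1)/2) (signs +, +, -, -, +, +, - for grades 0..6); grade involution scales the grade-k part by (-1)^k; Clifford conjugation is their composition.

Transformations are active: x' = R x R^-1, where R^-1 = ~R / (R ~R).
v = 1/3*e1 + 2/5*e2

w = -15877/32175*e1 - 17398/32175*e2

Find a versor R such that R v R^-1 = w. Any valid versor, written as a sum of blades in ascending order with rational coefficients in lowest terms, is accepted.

Reasoning: v^2 = w^2 = -11/225 since conjugation preserves the quadratic form; R = v + w = -5152/32175*e1 - 4528/32175*e2 is then valid when invertible, keeping its own part and reversing (v - w)/2.
Answer: -5152/32175*e1 - 4528/32175*e2


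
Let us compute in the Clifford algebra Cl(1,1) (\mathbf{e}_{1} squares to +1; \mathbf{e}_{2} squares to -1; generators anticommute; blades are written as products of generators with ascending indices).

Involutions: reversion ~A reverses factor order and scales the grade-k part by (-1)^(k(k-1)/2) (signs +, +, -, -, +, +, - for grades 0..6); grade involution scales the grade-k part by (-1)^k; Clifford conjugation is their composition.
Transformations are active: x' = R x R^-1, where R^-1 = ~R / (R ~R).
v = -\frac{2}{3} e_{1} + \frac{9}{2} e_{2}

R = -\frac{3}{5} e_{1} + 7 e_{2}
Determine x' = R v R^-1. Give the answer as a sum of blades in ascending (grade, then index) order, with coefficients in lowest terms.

~R = -\frac{3}{5} e_{1} + 7 e_{2}, and R ~R = -\frac{1216}{25}, so R^-1 = ~R / (-\frac{1216}{25}).
R v = -\frac{311}{10} + \frac{59}{30} e_{1} e_{2}
Answer: -\frac{367}{3648} e_{1} + \frac{5413}{1216} e_{2}


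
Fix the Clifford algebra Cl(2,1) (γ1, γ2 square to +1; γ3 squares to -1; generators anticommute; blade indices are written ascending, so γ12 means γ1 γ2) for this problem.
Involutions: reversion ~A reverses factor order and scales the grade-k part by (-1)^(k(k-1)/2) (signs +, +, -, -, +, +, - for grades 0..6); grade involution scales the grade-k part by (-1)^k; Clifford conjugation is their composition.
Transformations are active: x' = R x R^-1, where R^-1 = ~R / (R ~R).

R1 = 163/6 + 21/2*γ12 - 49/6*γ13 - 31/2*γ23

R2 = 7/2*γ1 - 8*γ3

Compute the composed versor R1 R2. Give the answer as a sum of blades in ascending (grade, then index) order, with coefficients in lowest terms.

Distribute over the terms of R2 (each basis-blade product reordered to ascending indices, repeated generators contracted through their squares):
R1 (7/2*γ1) = 1141/12*γ1 - 147/4*γ2 + 343/12*γ3 - 217/4*γ123
R1 (-8*γ3) = -196/3*γ1 - 124*γ2 - 652/3*γ3 - 84*γ123
Summing the partial products and collecting blades:
Answer: 119/4*γ1 - 643/4*γ2 - 755/4*γ3 - 553/4*γ123


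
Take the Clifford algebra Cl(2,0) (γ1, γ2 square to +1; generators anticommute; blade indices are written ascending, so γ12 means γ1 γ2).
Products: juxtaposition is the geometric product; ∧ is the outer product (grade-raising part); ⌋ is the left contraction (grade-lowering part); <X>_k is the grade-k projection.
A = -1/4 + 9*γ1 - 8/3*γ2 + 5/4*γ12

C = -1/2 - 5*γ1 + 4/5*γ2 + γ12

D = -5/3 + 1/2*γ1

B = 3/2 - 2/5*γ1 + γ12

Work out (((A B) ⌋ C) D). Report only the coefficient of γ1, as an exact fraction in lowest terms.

step 1: -209/40 + 244/15*γ1 + 11/2*γ2 + 67/120*γ12
step 2: -17971/240 + 165/8*γ1 + 1813/150*γ2 - 209/40*γ12
step 3: 1216/9 - 34471/480*γ1 - 12623/720*γ2 + 533/200*γ12
Answer: -34471/480


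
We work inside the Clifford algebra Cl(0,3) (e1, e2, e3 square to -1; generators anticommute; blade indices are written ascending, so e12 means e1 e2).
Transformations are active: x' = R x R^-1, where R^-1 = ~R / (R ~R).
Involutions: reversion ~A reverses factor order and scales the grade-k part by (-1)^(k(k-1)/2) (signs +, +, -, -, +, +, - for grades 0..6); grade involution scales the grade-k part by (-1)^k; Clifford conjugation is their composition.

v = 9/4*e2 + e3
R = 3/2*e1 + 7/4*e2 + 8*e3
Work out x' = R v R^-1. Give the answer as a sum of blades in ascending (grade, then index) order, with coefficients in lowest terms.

~R = 3/2*e1 + 7/4*e2 + 8*e3, and R ~R = -1109/16, so R^-1 = ~R / (-1109/16).
R v = -191/16 + 27/8*e12 + 3/2*e13 - 65/4*e23
Answer: 573/1109*e1 - 7307/4436*e2 + 1947/1109*e3


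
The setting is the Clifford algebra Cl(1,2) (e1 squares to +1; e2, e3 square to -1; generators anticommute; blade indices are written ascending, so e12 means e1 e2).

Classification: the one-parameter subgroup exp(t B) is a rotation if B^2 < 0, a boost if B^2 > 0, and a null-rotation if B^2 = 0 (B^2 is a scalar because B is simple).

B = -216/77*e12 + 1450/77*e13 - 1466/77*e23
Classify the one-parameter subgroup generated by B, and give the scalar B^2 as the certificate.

B^2 term by term: the squares give (-216/77)^2*(e12)^2 + (1450/77)^2*(e13)^2 + (-1466/77)^2*(e23)^2 = 46656/5929*(+1) + 2102500/5929*(+1) + 2149156/5929*(-1) = 0 (each basis 2-blade squares to minus the product of its generators' squares); cross terms between blades sharing an index anticommute and cancel. So B^2 = 0.
Answer: null-rotation, certificate B^2 = 0. Check the certificate: B^2 = 0, and that sign is decisive whatever form B takes.


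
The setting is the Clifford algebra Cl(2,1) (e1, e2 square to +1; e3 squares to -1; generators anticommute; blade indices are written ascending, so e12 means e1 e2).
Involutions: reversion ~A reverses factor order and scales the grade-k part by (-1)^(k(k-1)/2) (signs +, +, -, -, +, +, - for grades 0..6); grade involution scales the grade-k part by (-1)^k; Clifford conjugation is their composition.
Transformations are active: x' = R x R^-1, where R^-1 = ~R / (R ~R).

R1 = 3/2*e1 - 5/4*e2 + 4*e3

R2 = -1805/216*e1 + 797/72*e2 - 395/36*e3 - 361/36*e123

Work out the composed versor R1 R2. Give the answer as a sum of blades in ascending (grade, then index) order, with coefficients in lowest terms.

Distribute over the terms of R1 (each basis-blade product reordered to ascending indices, repeated generators contracted through their squares):
(3/2*e1) R2 = -1805/144 + 797/48*e12 - 395/24*e13 - 361/24*e23
(-5/4*e2) R2 = -3985/288 - 9025/864*e12 - 1805/144*e13 + 1975/144*e23
(4*e3) R2 = 395/9 + 361/9*e12 + 1805/54*e13 - 797/18*e23
Summing the partial products and collecting blades:
Answer: 5045/288 + 39977/864*e12 + 1915/432*e13 - 2189/48*e23


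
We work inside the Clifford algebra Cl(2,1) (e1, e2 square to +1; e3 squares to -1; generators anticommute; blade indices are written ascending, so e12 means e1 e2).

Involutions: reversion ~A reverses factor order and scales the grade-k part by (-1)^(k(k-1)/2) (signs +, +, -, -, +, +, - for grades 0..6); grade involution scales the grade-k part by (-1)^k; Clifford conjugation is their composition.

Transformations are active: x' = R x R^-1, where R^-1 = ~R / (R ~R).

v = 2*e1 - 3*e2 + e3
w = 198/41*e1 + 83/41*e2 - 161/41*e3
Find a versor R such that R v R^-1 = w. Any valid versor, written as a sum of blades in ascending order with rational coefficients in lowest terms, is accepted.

Here q(v) = q(w) = 12; the classical choice R = v + w = 280/41*e1 - 40/41*e2 - 120/41*e3 then realises v -> w under the sandwich.
Answer: 280/41*e1 - 40/41*e2 - 120/41*e3


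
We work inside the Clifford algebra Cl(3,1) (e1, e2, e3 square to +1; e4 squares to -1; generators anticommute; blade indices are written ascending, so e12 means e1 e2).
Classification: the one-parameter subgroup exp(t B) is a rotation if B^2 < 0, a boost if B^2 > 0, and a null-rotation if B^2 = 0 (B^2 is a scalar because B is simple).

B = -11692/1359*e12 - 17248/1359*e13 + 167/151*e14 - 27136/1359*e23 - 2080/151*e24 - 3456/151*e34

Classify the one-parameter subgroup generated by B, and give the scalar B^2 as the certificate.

B^2 term by term: the squares give (-11692/1359)^2*(e12)^2 + (-17248/1359)^2*(e13)^2 + (167/151)^2*(e14)^2 + (-27136/1359)^2*(e23)^2 + (-2080/151)^2*(e24)^2 + (-3456/151)^2*(e34)^2 = 136702864/1846881*(-1) + 297493504/1846881*(-1) + 27889/22801*(+1) + 736362496/1846881*(-1) + 4326400/22801*(+1) + 11943936/22801*(+1) = 81 (each basis 2-blade squares to minus the product of its generators' squares); cross terms between blades sharing an index anticommute and cancel; the commuting (index-disjoint) pairs give grade-4 terms 2*c*c'*(blade product), which cancel blade by blade — e1234: 8979456/22801 - 71751680/205209 - 9063424/205209 = 0 — confirming B is simple. So B^2 = 81.
Answer: boost, certificate B^2 = 81. Certificate logic: 81 is a conjugation-invariant scalar, so its sign fixes rotation versus boost versus null-rotation outright.


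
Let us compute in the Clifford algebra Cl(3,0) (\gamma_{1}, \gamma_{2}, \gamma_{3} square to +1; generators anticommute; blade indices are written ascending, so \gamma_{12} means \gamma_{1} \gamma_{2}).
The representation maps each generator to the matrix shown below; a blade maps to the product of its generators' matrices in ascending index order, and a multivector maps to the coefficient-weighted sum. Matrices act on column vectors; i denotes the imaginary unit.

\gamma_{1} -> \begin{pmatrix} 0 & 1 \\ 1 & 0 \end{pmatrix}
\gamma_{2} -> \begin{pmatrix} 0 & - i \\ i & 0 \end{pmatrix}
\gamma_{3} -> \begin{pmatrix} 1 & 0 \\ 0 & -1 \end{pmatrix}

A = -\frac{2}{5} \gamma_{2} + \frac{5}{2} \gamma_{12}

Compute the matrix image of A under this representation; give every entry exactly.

Bivector images (products of the table entries): rho(\gamma_{12}) = rho(\gamma_{1})rho(\gamma_{2}) = \begin{pmatrix} i & 0 \\ 0 & - i \end{pmatrix}.
M = (-\frac{2}{5})*rho(\gamma_{2}) + (\frac{5}{2})*rho(\gamma_{12}), summed entrywise:
Answer: \begin{pmatrix} \frac{5 i}{2} & \frac{2 i}{5} \\ - \frac{2 i}{5} & - \frac{5 i}{2} \end{pmatrix}


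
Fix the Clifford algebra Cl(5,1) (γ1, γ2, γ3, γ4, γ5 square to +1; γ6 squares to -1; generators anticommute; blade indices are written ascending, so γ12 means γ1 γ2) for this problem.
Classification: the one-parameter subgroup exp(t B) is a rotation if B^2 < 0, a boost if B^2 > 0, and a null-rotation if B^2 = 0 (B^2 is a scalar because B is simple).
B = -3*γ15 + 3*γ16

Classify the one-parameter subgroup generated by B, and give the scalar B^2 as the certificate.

B^2 term by term: the squares give (-3)^2*(γ15)^2 + (3)^2*(γ16)^2 = 9*(-1) + 9*(+1) = 0 (each basis 2-blade squares to minus the product of its generators' squares); cross terms between blades sharing an index anticommute and cancel. So B^2 = 0.
Answer: null-rotation, certificate B^2 = 0. B^2 = 0 is basis-independent, so its sign is the whole story.


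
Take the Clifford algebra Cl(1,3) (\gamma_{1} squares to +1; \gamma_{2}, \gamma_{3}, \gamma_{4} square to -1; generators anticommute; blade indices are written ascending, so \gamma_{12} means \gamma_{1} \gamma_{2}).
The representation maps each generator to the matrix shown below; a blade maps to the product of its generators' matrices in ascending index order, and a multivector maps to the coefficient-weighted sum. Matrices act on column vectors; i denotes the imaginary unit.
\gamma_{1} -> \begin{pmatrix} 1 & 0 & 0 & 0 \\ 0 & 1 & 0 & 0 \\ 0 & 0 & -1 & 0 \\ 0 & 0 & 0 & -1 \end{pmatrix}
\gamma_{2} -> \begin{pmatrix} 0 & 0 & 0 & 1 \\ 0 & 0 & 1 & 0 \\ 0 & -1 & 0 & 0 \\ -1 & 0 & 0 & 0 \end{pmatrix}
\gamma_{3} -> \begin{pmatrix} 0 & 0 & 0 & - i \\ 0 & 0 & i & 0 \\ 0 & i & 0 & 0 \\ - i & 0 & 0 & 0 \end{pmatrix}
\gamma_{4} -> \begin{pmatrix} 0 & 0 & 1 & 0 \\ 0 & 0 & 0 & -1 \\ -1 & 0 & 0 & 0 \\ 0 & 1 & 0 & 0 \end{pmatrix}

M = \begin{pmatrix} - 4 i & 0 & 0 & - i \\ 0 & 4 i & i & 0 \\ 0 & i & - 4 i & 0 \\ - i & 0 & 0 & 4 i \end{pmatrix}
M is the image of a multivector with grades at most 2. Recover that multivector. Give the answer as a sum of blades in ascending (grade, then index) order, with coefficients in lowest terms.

Method: the blade images are trace-orthogonal — tr(rho(e_A) rho(e_B)^-1) = 4 if A = B and 0 otherwise — and rho(e_A)^-1 = (e_A)^2 * rho(e_A) with (e_A)^2 = +1 or -1, so the coefficient of e_A in the preimage is (e_A)^2 * tr(M rho(e_A))/4.
Nonzero projections over blades of grade <= 2: \gamma_{3}: (\gamma_{3})^2 = -1, tr(M rho(\gamma_{3})) = -4, coefficient 1; \gamma_{23}: (\gamma_{23})^2 = -1, tr(M rho(\gamma_{23})) = -16, coefficient 4. Every other blade of grade <= 2 projects to 0.
Answer: \gamma_{3} + 4 \gamma_{23}


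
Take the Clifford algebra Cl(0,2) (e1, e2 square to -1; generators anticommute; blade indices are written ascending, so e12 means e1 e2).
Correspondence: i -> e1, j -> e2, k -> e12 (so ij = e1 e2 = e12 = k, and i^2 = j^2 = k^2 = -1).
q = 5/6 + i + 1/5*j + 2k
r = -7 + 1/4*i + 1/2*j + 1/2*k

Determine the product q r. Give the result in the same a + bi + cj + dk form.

In blades: q = 5/6 + e1 + 1/5*e2 + 2*e12, r = -7 + 1/4*e1 + 1/2*e2 + 1/2*e12.
Distribute q over r term by term (generator squares from the signature, products reordered to ascending indices): (5/6)*r = -35/6 + 5/24*e1 + 5/12*e2 + 5/12*e12; (e1)*r = -1/4 - 7*e1 - 1/2*e2 + 1/2*e12; (1/5*e2)*r = -1/10 + 1/10*e1 - 7/5*e2 - 1/20*e12; (2*e12)*r = -1 - e1 + 1/2*e2 - 14*e12.
Sum: -431/60 - 923/120*e1 - 59/60*e2 - 197/15*e12; translating back through the correspondence:
Answer: -431/60 - 923/120*i - 59/60*j - 197/15*k


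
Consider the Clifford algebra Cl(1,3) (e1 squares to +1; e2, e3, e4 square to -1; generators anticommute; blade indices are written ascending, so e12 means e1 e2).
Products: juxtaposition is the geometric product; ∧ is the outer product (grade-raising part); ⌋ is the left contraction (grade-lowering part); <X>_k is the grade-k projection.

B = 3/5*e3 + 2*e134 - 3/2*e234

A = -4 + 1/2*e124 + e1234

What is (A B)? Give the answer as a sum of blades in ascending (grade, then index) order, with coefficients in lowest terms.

step 1: -3/2*e1 + 2*e2 - 12/5*e3 - 3/4*e13 + e23 + 3/5*e124 - 8*e134 + 6*e234 - 3/10*e1234
Answer: -3/2*e1 + 2*e2 - 12/5*e3 - 3/4*e13 + e23 + 3/5*e124 - 8*e134 + 6*e234 - 3/10*e1234


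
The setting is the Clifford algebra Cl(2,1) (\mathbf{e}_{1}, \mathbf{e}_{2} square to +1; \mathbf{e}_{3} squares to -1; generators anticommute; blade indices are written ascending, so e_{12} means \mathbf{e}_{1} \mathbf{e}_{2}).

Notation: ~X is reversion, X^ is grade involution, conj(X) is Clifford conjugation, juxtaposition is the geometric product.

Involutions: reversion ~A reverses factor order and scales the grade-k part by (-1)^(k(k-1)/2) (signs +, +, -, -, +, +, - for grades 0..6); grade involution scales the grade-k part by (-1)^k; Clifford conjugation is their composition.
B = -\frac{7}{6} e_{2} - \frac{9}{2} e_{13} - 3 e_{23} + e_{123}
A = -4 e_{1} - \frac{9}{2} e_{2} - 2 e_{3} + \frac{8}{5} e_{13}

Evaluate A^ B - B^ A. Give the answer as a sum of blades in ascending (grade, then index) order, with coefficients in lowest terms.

first term: -\frac{249}{20} - 9 e_{1} - \frac{38}{5} e_{2} - \frac{63}{2} e_{3} - \frac{172}{15} e_{12} - \frac{9}{2} e_{13} + \frac{19}{3} e_{23} + \frac{607}{60} e_{123}
second term: -\frac{249}{20} - 9 e_{1} - \frac{22}{5} e_{2} - \frac{63}{2} e_{3} + \frac{112}{15} e_{12} - \frac{9}{2} e_{13} + \frac{5}{3} e_{23} - \frac{607}{60} e_{123}
Answer: -\frac{16}{5} e_{2} - \frac{284}{15} e_{12} + \frac{14}{3} e_{23} + \frac{607}{30} e_{123}


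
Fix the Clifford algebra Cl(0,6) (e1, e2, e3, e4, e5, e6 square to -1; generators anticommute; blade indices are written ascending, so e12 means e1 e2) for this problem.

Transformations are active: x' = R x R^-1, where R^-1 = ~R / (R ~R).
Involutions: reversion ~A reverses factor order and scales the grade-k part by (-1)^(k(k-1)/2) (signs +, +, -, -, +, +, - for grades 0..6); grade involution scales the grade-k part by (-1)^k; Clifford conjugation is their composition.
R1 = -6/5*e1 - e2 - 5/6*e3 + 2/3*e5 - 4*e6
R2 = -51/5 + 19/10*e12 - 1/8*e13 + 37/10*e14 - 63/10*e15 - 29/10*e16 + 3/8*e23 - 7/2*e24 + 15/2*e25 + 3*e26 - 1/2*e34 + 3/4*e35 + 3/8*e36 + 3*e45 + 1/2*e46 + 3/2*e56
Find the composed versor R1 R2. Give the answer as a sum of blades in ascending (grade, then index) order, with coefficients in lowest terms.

Distribute over the terms of R1 (each basis-blade product reordered to ascending indices, repeated generators contracted through their squares):
(-6/5*e1) R2 = 306/25*e1 + 57/25*e2 - 3/20*e3 + 111/25*e4 - 189/25*e5 - 87/25*e6 - 9/20*e123 + 21/5*e124 - 9*e125 - 18/5*e126 + 3/5*e134 - 9/10*e135 - 9/20*e136 - 18/5*e145 - 3/5*e146 - 9/5*e156
(-e2) R2 = -19/10*e1 + 51/5*e2 + 3/8*e3 - 7/2*e4 + 15/2*e5 + 3*e6 - 1/8*e123 + 37/10*e124 - 63/10*e125 - 29/10*e126 + 1/2*e234 - 3/4*e235 - 3/8*e236 - 3*e245 - 1/2*e246 - 3/2*e256
(-5/6*e3) R2 = 5/48*e1 - 5/16*e2 + 17/2*e3 - 5/12*e4 + 5/8*e5 + 5/16*e6 - 19/12*e123 + 37/12*e134 - 21/4*e135 - 29/12*e136 - 35/12*e234 + 25/4*e235 + 5/2*e236 - 5/2*e345 - 5/12*e346 - 5/4*e356
(2/3*e5) R2 = -21/5*e1 + 5*e2 + 1/2*e3 + 2*e4 - 34/5*e5 - e6 + 19/15*e125 - 1/12*e135 + 37/15*e145 + 29/15*e156 + 1/4*e235 - 7/3*e245 - 2*e256 - 1/3*e345 - 1/4*e356 - 1/3*e456
(-4*e6) R2 = 58/5*e1 - 12*e2 - 3/2*e3 - 2*e4 - 6*e5 + 204/5*e6 - 38/5*e126 + 1/2*e136 - 74/5*e146 + 126/5*e156 - 3/2*e236 + 14*e246 - 30*e256 + 2*e346 - 3*e356 - 12*e456
Summing the partial products and collecting blades:
Answer: 21413/1200*e1 + 2067/400*e2 + 309/40*e3 + 157/300*e4 - 2447/200*e5 + 15853/400*e6 - 259/120*e123 + 79/10*e124 - 421/30*e125 - 141/10*e126 + 221/60*e134 - 187/30*e135 - 71/30*e136 - 17/15*e145 - 77/5*e146 + 76/3*e156 - 29/12*e234 + 23/4*e235 + 5/8*e236 - 16/3*e245 + 27/2*e246 - 67/2*e256 - 17/6*e345 + 19/12*e346 - 9/2*e356 - 37/3*e456


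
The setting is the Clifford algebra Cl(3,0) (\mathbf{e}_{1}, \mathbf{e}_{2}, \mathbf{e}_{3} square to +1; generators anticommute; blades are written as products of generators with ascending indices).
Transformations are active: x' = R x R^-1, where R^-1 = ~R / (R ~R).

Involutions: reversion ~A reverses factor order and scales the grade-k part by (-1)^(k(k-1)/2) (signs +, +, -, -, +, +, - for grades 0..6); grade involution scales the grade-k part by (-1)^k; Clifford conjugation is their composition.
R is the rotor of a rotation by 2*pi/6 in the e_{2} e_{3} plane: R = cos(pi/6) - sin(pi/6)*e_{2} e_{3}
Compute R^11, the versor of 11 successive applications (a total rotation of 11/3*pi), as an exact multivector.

The rotor phase is half the rotation angle and phases add under composition, so 11 steps in the e_{2} e_{3} plane accumulate phase 11*(pi/6) = \frac{11 \pi}{6}: R^11 = cos(\frac{11 \pi}{6}) - sin(\frac{11 \pi}{6})*e_{2} e_{3}.
cos(\frac{11 \pi}{6}) = \frac{\sqrt{3}}{2} and sin(\frac{11 \pi}{6}) = - \frac{1}{2}, so R^11 = \frac{\sqrt{3}}{2} + \frac{1}{2} e_{2} e_{3}. The net rotation is 5/3*pi (after discarding 1 full turn, each of which contributes a factor -1 to the rotor); the rotor keeps the half-angle phase exactly.
Answer: \frac{\sqrt{3}}{2} + \frac{1}{2} e_{2} e_{3}


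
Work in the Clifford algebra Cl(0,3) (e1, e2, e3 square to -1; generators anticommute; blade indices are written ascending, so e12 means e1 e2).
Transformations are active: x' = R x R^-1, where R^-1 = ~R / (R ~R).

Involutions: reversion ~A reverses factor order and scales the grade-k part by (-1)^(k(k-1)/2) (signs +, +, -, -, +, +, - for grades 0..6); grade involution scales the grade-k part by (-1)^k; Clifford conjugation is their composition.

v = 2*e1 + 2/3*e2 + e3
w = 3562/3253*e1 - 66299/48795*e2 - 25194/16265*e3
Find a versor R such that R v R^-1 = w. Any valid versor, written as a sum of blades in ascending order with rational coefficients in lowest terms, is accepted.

The midline construction: v and w both square to -49/9, so reflecting in their sum 10068/3253*e1 - 33769/48795*e2 - 8929/16265*e3 exchanges them.
Answer: 10068/3253*e1 - 33769/48795*e2 - 8929/16265*e3


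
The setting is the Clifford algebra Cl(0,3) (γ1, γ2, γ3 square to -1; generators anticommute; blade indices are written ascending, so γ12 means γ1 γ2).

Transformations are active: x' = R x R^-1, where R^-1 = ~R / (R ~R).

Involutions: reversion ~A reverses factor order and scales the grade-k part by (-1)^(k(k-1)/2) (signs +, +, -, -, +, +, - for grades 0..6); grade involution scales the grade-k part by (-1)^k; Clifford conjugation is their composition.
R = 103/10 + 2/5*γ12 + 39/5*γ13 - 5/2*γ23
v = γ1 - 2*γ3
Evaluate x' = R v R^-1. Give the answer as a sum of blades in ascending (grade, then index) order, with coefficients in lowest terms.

~R = 103/10 - 2/5*γ12 - 39/5*γ13 + 5/2*γ23, and R ~R = 8667/50, so R^-1 = ~R / (8667/50).
R v = 259/10*γ1 - 23/5*γ2 - 64/5*γ3 - 33/10*γ123
Answer: 18835/8667*γ1 - 2164/8667*γ2 + 4018/8667*γ3


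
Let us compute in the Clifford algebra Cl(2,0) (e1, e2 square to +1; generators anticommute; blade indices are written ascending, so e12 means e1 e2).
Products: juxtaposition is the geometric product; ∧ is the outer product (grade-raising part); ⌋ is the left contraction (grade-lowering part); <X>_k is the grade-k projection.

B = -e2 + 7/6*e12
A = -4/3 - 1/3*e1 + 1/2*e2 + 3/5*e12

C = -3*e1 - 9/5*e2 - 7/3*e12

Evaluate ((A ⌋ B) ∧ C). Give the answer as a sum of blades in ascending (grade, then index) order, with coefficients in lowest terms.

step 1: -6/5 - 7/12*e1 + 17/18*e2 - 14/9*e12
step 2: 18/5*e1 + 54/25*e2 + 401/60*e12
Answer: 18/5*e1 + 54/25*e2 + 401/60*e12


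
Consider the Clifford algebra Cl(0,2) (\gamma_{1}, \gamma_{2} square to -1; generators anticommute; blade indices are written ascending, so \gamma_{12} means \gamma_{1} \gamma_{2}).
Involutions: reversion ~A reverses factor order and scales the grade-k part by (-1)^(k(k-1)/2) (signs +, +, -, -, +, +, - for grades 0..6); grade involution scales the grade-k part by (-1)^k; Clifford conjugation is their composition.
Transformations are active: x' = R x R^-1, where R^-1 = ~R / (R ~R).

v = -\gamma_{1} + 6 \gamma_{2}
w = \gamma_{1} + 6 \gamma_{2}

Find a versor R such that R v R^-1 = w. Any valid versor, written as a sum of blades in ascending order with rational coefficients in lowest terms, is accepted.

Construction: equal norms (both -37) license R = v + w = 12 \gamma_{2} — nothing changes along that direction, while (v - w)/2 changes sign, so v maps onto w.
Answer: 12 \gamma_{2}


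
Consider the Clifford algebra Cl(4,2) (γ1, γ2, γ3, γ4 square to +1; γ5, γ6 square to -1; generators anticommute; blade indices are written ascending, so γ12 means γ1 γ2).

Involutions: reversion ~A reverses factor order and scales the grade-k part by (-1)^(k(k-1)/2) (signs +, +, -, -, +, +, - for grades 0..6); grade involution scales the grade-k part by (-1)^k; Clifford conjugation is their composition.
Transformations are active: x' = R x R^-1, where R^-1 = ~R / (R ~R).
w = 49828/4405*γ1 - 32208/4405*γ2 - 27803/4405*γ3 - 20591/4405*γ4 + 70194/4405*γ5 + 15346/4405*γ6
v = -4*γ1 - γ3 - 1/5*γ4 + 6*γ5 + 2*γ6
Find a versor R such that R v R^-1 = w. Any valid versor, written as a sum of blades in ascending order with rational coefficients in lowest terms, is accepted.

Equal squares first: v^2 = w^2 = -574/25. Then v + w = 32208/4405*γ1 - 32208/4405*γ2 - 32208/4405*γ3 - 21472/4405*γ4 + 96624/4405*γ5 + 24156/4405*γ6 is a versor taking v to w, provided it is invertible.
Answer: 32208/4405*γ1 - 32208/4405*γ2 - 32208/4405*γ3 - 21472/4405*γ4 + 96624/4405*γ5 + 24156/4405*γ6
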